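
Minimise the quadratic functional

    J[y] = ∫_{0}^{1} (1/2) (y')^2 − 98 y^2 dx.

The Lagrangian is L = (1/2) (y')^2 − 98 y^2.
Compute ∂L/∂y = -196y, ∂L/∂y' = y'.
The Euler-Lagrange equation d/dx(∂L/∂y') − ∂L/∂y = 0 reduces to
    y'' + 196 y = 0.
Its general solution is
    y(x) = A sin(14x) + B cos(14x),
with A, B fixed by the endpoint conditions.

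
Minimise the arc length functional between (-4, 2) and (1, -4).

Arc-length functional: J[y] = ∫ sqrt(1 + (y')^2) dx.
Lagrangian L = sqrt(1 + (y')^2) has no explicit y dependence, so ∂L/∂y = 0 and the Euler-Lagrange equation gives
    d/dx( y' / sqrt(1 + (y')^2) ) = 0  ⇒  y' / sqrt(1 + (y')^2) = const.
Hence y' is constant, so y(x) is affine.
Fitting the endpoints (-4, 2) and (1, -4):
    slope m = ((-4) − 2) / (1 − (-4)) = -6/5,
    intercept c = 2 − m·(-4) = -14/5.
Extremal: y(x) = (-6/5) x - 14/5.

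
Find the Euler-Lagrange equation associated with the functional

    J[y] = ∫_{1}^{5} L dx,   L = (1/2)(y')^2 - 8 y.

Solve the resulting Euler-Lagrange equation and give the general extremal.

The Lagrangian is L = (1/2)(y')^2 - 8 y.
∂L/∂y = -8.
∂L/∂y' = y'.
The Euler-Lagrange equation d/dx(∂L/∂y') − ∂L/∂y = 0 becomes:
    y'' + 8 = 0
General solution: y(x) = -4 x^2 + A x + B, where A and B are arbitrary constants fixed by the endpoint conditions.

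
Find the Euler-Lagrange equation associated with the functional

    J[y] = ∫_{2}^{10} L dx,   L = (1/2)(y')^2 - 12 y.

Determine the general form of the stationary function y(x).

The Lagrangian is L = (1/2)(y')^2 - 12 y.
∂L/∂y = -12.
∂L/∂y' = y'.
The Euler-Lagrange equation d/dx(∂L/∂y') − ∂L/∂y = 0 becomes:
    y'' + 12 = 0
General solution: y(x) = -6 x^2 + A x + B, where A and B are arbitrary constants fixed by the endpoint conditions.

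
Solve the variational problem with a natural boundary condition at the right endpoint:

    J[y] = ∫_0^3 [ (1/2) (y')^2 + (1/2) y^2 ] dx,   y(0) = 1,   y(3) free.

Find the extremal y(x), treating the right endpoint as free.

The Lagrangian L = (1/2) (y')^2 + (1/2) y^2 gives
    ∂L/∂y = 1 y,   ∂L/∂y' = y'.
Euler-Lagrange: y'' − y = 0.
With k = 1, the general solution is
    y(x) = A cosh(x) + B sinh(x).
Fixed left endpoint y(0) = 1 ⇒ A = 1.
The right endpoint x = 3 is free, so the natural (transversality) condition is ∂L/∂y' |_{x=3} = 0, i.e. y'(3) = 0.
Compute y'(x) = A k sinh(k x) + B k cosh(k x), so
    y'(3) = A k sinh(k·3) + B k cosh(k·3) = 0
    ⇒ B = −A tanh(k·3) = − tanh(1·3).
Therefore the extremal is
    y(x) = cosh(1 x) − tanh(1·3) sinh(1 x).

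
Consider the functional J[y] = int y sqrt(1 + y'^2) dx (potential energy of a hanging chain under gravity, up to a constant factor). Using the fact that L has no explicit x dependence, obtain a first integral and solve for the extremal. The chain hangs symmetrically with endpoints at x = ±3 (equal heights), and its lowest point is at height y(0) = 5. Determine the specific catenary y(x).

The Lagrangian L(y, y') = y sqrt(1 + y'^2) has no explicit x dependence, so the Beltrami identity applies:
    L − y' ∂L/∂y' = C.
Compute ∂L/∂y' = y · y' / sqrt(1 + y'^2). Then
    L − y' ∂L/∂y'
    = y sqrt(1 + y'^2) − y · y'^2 / sqrt(1 + y'^2)
    = y (1 + y'^2 − y'^2) / sqrt(1 + y'^2)
    = y / sqrt(1 + y'^2) = C.
Squaring gives y^2 = C^2 (1 + y'^2), i.e.
    y'^2 = y^2 / C^2 − 1.
Separating variables,
    dy / sqrt(y^2 − C^2) = dx / C,
and integrating gives arccosh(y / C) = (x − a)/C, so
    y(x) = C cosh((x − a)/C),
the catenary. The constants C and a are fixed by the two endpoint conditions (and, for the hanging-chain problem, the length constraint selects C).
Now fit the given data. The endpoints x = ±3 are symmetric at equal height, so the catenary is even about its minimum: a = 0 and y(x) = C cosh(x/C). The lowest point is y(0) = C cosh(0) = C, and we are told y(0) = 5, so C = 5. Therefore
    y(x) = 5 cosh(x/5),
and at the endpoints
    y(±3) = 5 cosh(3/5).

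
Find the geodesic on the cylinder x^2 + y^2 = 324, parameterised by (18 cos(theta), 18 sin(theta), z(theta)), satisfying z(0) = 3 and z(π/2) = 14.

Parameterise the cylinder of radius R = 18 as
    r(θ) = (18 cos θ, 18 sin θ, z(θ)).
The arc-length element is
    ds = sqrt(324 + (dz/dθ)^2) dθ,
so the Lagrangian is L = sqrt(324 + z'^2).
L depends on z' only, not on z or θ, so ∂L/∂z = 0 and
    ∂L/∂z' = z' / sqrt(324 + z'^2).
The Euler-Lagrange equation gives
    d/dθ( z' / sqrt(324 + z'^2) ) = 0,
so z' is constant. Integrating once:
    z(θ) = a θ + b,
a helix on the cylinder (a straight line when the cylinder is unrolled). The constants a, b are determined by the endpoint conditions.
With endpoint conditions z(0) = 3 and z(π/2) = 14: from z(0) = b we get b = 3, and a·π/2 + 3 = 14 gives a = 22/π, so
    z(θ) = (22/π) θ + 3.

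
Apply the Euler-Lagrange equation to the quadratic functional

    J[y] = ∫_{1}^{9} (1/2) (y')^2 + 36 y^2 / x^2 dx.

The Lagrangian is L = (1/2) (y')^2 + 36 y^2 / x^2.
Compute ∂L/∂y = 72y/x^2, ∂L/∂y' = y'.
The Euler-Lagrange equation d/dx(∂L/∂y') − ∂L/∂y = 0 reduces to
    y'' − 72/x^2 · y = 0  (x > 0).
Its general solution is
    y(x) = A x^9 + B x^(-8),
with A, B fixed by the endpoint conditions.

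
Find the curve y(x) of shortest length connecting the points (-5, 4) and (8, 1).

Arc-length functional: J[y] = ∫ sqrt(1 + (y')^2) dx.
Lagrangian L = sqrt(1 + (y')^2) has no explicit y dependence, so ∂L/∂y = 0 and the Euler-Lagrange equation gives
    d/dx( y' / sqrt(1 + (y')^2) ) = 0  ⇒  y' / sqrt(1 + (y')^2) = const.
Hence y' is constant, so y(x) is affine.
Fitting the endpoints (-5, 4) and (8, 1):
    slope m = (1 − 4) / (8 − (-5)) = -3/13,
    intercept c = 4 − m·(-5) = 37/13.
Extremal: y(x) = (-3/13) x + 37/13.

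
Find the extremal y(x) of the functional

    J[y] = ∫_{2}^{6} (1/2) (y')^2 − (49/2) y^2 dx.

The Lagrangian is L = (1/2) (y')^2 − (49/2) y^2.
Compute ∂L/∂y = -49y, ∂L/∂y' = y'.
The Euler-Lagrange equation d/dx(∂L/∂y') − ∂L/∂y = 0 reduces to
    y'' + 49 y = 0.
Its general solution is
    y(x) = A sin(7x) + B cos(7x),
with A, B fixed by the endpoint conditions.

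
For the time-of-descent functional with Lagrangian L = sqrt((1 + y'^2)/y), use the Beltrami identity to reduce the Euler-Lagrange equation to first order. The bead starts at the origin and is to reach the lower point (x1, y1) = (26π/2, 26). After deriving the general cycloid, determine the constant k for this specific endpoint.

The Lagrangian L = sqrt((1 + y'^2) / y) has no explicit x dependence, so the Beltrami identity applies:
    L − y' ∂L/∂y' = C.
Compute ∂L/∂y' = y' / sqrt(y (1 + y'^2)).
Substitute:
    sqrt((1 + y'^2)/y) − y'·y' / sqrt(y (1 + y'^2))
    = (1 + y'^2) / sqrt(y (1 + y'^2)) − y'^2 / sqrt(y (1 + y'^2))
    = 1 / sqrt(y (1 + y'^2)) = C.
Squaring and rearranging gives the first integral
    y (1 + y'^2) = 1/C^2 =: k   (constant).
Solving this first-order ODE by the substitution
    y = (k/2)(1 − cos θ)
yields the cycloid parameterisation
    x(θ) = (k/2)(θ − sin θ),   y(θ) = (k/2)(1 − cos θ).
The constant k is fixed by the endpoint condition.
Now fit the given lower endpoint (x1, y1) = (26π/2, 26). At the bottom of the first arch (θ = π), the parametric equations give
    y(π) = (k/2)(1 − cos π) = k,
    x(π) = (k/2)(π − sin π) = kπ/2.
Matching y(π) = 26 gives k = 26, consistent with x(π) = 26π/2. Therefore the specific cycloid is
    x(θ) = (26/2)(θ − sin θ),   y(θ) = (26/2)(1 − cos θ).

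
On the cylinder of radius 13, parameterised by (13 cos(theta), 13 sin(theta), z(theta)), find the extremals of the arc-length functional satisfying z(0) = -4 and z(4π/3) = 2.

Parameterise the cylinder of radius R = 13 as
    r(θ) = (13 cos θ, 13 sin θ, z(θ)).
The arc-length element is
    ds = sqrt(169 + (dz/dθ)^2) dθ,
so the Lagrangian is L = sqrt(169 + z'^2).
L depends on z' only, not on z or θ, so ∂L/∂z = 0 and
    ∂L/∂z' = z' / sqrt(169 + z'^2).
The Euler-Lagrange equation gives
    d/dθ( z' / sqrt(169 + z'^2) ) = 0,
so z' is constant. Integrating once:
    z(θ) = a θ + b,
a helix on the cylinder (a straight line when the cylinder is unrolled). The constants a, b are determined by the endpoint conditions.
With endpoint conditions z(0) = -4 and z(4π/3) = 2: from z(0) = b we get b = -4, and a·4π/3 + -4 = 2 gives a = 9/(2π), so
    z(θ) = (9/(2π)) θ − 4.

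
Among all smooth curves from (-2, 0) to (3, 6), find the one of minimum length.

Arc-length functional: J[y] = ∫ sqrt(1 + (y')^2) dx.
Lagrangian L = sqrt(1 + (y')^2) has no explicit y dependence, so ∂L/∂y = 0 and the Euler-Lagrange equation gives
    d/dx( y' / sqrt(1 + (y')^2) ) = 0  ⇒  y' / sqrt(1 + (y')^2) = const.
Hence y' is constant, so y(x) is affine.
Fitting the endpoints (-2, 0) and (3, 6):
    slope m = (6 − 0) / (3 − (-2)) = 6/5,
    intercept c = 0 − m·(-2) = 12/5.
Extremal: y(x) = (6/5) x + 12/5.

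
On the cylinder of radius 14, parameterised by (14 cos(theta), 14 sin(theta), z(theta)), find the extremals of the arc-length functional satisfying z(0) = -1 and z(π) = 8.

Parameterise the cylinder of radius R = 14 as
    r(θ) = (14 cos θ, 14 sin θ, z(θ)).
The arc-length element is
    ds = sqrt(196 + (dz/dθ)^2) dθ,
so the Lagrangian is L = sqrt(196 + z'^2).
L depends on z' only, not on z or θ, so ∂L/∂z = 0 and
    ∂L/∂z' = z' / sqrt(196 + z'^2).
The Euler-Lagrange equation gives
    d/dθ( z' / sqrt(196 + z'^2) ) = 0,
so z' is constant. Integrating once:
    z(θ) = a θ + b,
a helix on the cylinder (a straight line when the cylinder is unrolled). The constants a, b are determined by the endpoint conditions.
With endpoint conditions z(0) = -1 and z(π) = 8: from z(0) = b we get b = -1, and a·π + -1 = 8 gives a = 9/π, so
    z(θ) = (9/π) θ − 1.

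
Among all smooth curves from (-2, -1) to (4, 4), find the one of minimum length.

Arc-length functional: J[y] = ∫ sqrt(1 + (y')^2) dx.
Lagrangian L = sqrt(1 + (y')^2) has no explicit y dependence, so ∂L/∂y = 0 and the Euler-Lagrange equation gives
    d/dx( y' / sqrt(1 + (y')^2) ) = 0  ⇒  y' / sqrt(1 + (y')^2) = const.
Hence y' is constant, so y(x) is affine.
Fitting the endpoints (-2, -1) and (4, 4):
    slope m = (4 − (-1)) / (4 − (-2)) = 5/6,
    intercept c = (-1) − m·(-2) = 2/3.
Extremal: y(x) = (5/6) x + 2/3.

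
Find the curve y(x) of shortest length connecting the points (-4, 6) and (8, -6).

Arc-length functional: J[y] = ∫ sqrt(1 + (y')^2) dx.
Lagrangian L = sqrt(1 + (y')^2) has no explicit y dependence, so ∂L/∂y = 0 and the Euler-Lagrange equation gives
    d/dx( y' / sqrt(1 + (y')^2) ) = 0  ⇒  y' / sqrt(1 + (y')^2) = const.
Hence y' is constant, so y(x) is affine.
Fitting the endpoints (-4, 6) and (8, -6):
    slope m = ((-6) − 6) / (8 − (-4)) = -1,
    intercept c = 6 − m·(-4) = 2.
Extremal: y(x) = -x + 2.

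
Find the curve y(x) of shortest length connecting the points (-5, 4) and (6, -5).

Arc-length functional: J[y] = ∫ sqrt(1 + (y')^2) dx.
Lagrangian L = sqrt(1 + (y')^2) has no explicit y dependence, so ∂L/∂y = 0 and the Euler-Lagrange equation gives
    d/dx( y' / sqrt(1 + (y')^2) ) = 0  ⇒  y' / sqrt(1 + (y')^2) = const.
Hence y' is constant, so y(x) is affine.
Fitting the endpoints (-5, 4) and (6, -5):
    slope m = ((-5) − 4) / (6 − (-5)) = -9/11,
    intercept c = 4 − m·(-5) = -1/11.
Extremal: y(x) = (-9/11) x - 1/11.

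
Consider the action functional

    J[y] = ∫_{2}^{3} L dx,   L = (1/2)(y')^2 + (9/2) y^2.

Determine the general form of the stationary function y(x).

The Lagrangian is L = (1/2)(y')^2 + (9/2) y^2.
∂L/∂y = 9y.
∂L/∂y' = y'.
The Euler-Lagrange equation d/dx(∂L/∂y') − ∂L/∂y = 0 becomes:
    y'' - 9 y = 0
General solution: y(x) = A e^(3x) + B e^(-3x), where A and B are arbitrary constants fixed by the endpoint conditions.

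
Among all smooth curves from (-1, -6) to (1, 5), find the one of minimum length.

Arc-length functional: J[y] = ∫ sqrt(1 + (y')^2) dx.
Lagrangian L = sqrt(1 + (y')^2) has no explicit y dependence, so ∂L/∂y = 0 and the Euler-Lagrange equation gives
    d/dx( y' / sqrt(1 + (y')^2) ) = 0  ⇒  y' / sqrt(1 + (y')^2) = const.
Hence y' is constant, so y(x) is affine.
Fitting the endpoints (-1, -6) and (1, 5):
    slope m = (5 − (-6)) / (1 − (-1)) = 11/2,
    intercept c = (-6) − m·(-1) = -1/2.
Extremal: y(x) = (11/2) x - 1/2.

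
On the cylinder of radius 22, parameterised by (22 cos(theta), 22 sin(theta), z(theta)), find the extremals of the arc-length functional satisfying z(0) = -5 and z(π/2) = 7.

Parameterise the cylinder of radius R = 22 as
    r(θ) = (22 cos θ, 22 sin θ, z(θ)).
The arc-length element is
    ds = sqrt(484 + (dz/dθ)^2) dθ,
so the Lagrangian is L = sqrt(484 + z'^2).
L depends on z' only, not on z or θ, so ∂L/∂z = 0 and
    ∂L/∂z' = z' / sqrt(484 + z'^2).
The Euler-Lagrange equation gives
    d/dθ( z' / sqrt(484 + z'^2) ) = 0,
so z' is constant. Integrating once:
    z(θ) = a θ + b,
a helix on the cylinder (a straight line when the cylinder is unrolled). The constants a, b are determined by the endpoint conditions.
With endpoint conditions z(0) = -5 and z(π/2) = 7: from z(0) = b we get b = -5, and a·π/2 + -5 = 7 gives a = 24/π, so
    z(θ) = (24/π) θ − 5.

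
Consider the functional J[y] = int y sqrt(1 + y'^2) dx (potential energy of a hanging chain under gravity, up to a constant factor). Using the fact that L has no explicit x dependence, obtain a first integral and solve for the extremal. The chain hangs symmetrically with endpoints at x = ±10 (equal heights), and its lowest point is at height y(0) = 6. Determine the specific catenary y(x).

The Lagrangian L(y, y') = y sqrt(1 + y'^2) has no explicit x dependence, so the Beltrami identity applies:
    L − y' ∂L/∂y' = C.
Compute ∂L/∂y' = y · y' / sqrt(1 + y'^2). Then
    L − y' ∂L/∂y'
    = y sqrt(1 + y'^2) − y · y'^2 / sqrt(1 + y'^2)
    = y (1 + y'^2 − y'^2) / sqrt(1 + y'^2)
    = y / sqrt(1 + y'^2) = C.
Squaring gives y^2 = C^2 (1 + y'^2), i.e.
    y'^2 = y^2 / C^2 − 1.
Separating variables,
    dy / sqrt(y^2 − C^2) = dx / C,
and integrating gives arccosh(y / C) = (x − a)/C, so
    y(x) = C cosh((x − a)/C),
the catenary. The constants C and a are fixed by the two endpoint conditions (and, for the hanging-chain problem, the length constraint selects C).
Now fit the given data. The endpoints x = ±10 are symmetric at equal height, so the catenary is even about its minimum: a = 0 and y(x) = C cosh(x/C). The lowest point is y(0) = C cosh(0) = C, and we are told y(0) = 6, so C = 6. Therefore
    y(x) = 6 cosh(x/6),
and at the endpoints
    y(±10) = 6 cosh(10/6).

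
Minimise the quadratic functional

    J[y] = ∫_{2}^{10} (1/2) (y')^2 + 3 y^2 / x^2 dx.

The Lagrangian is L = (1/2) (y')^2 + 3 y^2 / x^2.
Compute ∂L/∂y = 6y/x^2, ∂L/∂y' = y'.
The Euler-Lagrange equation d/dx(∂L/∂y') − ∂L/∂y = 0 reduces to
    y'' − 6/x^2 · y = 0  (x > 0).
Its general solution is
    y(x) = A x^3 + B x^(-2),
with A, B fixed by the endpoint conditions.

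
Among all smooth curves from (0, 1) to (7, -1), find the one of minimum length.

Arc-length functional: J[y] = ∫ sqrt(1 + (y')^2) dx.
Lagrangian L = sqrt(1 + (y')^2) has no explicit y dependence, so ∂L/∂y = 0 and the Euler-Lagrange equation gives
    d/dx( y' / sqrt(1 + (y')^2) ) = 0  ⇒  y' / sqrt(1 + (y')^2) = const.
Hence y' is constant, so y(x) is affine.
Fitting the endpoints (0, 1) and (7, -1):
    slope m = ((-1) − 1) / (7 − 0) = -2/7,
    intercept c = 1 − m·0 = 1.
Extremal: y(x) = (-2/7) x + 1.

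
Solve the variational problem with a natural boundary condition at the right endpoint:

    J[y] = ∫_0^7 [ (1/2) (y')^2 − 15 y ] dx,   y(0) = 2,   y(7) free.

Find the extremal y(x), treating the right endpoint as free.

The Lagrangian L = (1/2) (y')^2 − 15 y gives
    ∂L/∂y = −15,   ∂L/∂y' = y'.
Euler-Lagrange: d/dx(y') − (−15) = 0, i.e. y'' + 15 = 0, so
    y(x) = −(15/2) x^2 + C1 x + C2.
Fixed left endpoint y(0) = 2 ⇒ C2 = 2.
The right endpoint x = 7 is free, so the natural (transversality) condition is ∂L/∂y' |_{x=7} = 0, i.e. y'(7) = 0.
Compute y'(x) = −15 x + C1, so y'(7) = −105 + C1 = 0 ⇒ C1 = 105.
Therefore the extremal is
    y(x) = −(15/2) x^2 + 105 x + 2.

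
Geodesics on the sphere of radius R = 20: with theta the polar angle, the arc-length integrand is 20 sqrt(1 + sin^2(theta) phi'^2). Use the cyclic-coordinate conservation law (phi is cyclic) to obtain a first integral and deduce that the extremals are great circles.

On the sphere of radius R = 20 with spherical coordinates (θ, φ), the induced metric is
    ds^2 = 400(dθ^2 + sin^2(θ) dφ^2).
Parameterise by θ; the arc-length functional is
    J[φ] = ∫ 20 sqrt(1 + sin^2(θ) (dφ/dθ)^2) dθ,
so L = 20 sqrt(1 + sin^2(θ) φ'^2). Compute
    ∂L/∂φ = 0  (L has no explicit φ dependence),
    ∂L/∂φ' = 20 sin^2(θ) φ' / sqrt(1 + sin^2(θ) φ'^2).
Since ∂L/∂φ = 0, the Euler-Lagrange equation
    d/dθ(∂L/∂φ') − ∂L/∂φ = 0
reduces to d/dθ(∂L/∂φ') = 0, i.e. the momentum conjugate to φ is conserved:
    20 sin^2(θ) φ' / sqrt(1 + sin^2(θ) φ'^2) = C.
The overall factor of 20 is constant, so dividing through gives Clairaut's relation sin^2(θ) φ' / sqrt(1 + sin^2(θ) φ'^2) = C' (with C' = C/20). Solving for φ' and integrating gives the great-circle family
    cot(θ) = A cos(φ − φ_0),
i.e. the intersection of the sphere with a plane through the origin. The two constants A and φ_0 (equivalently C and one phase) are fixed by the two endpoint conditions.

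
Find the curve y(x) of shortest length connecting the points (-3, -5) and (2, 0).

Arc-length functional: J[y] = ∫ sqrt(1 + (y')^2) dx.
Lagrangian L = sqrt(1 + (y')^2) has no explicit y dependence, so ∂L/∂y = 0 and the Euler-Lagrange equation gives
    d/dx( y' / sqrt(1 + (y')^2) ) = 0  ⇒  y' / sqrt(1 + (y')^2) = const.
Hence y' is constant, so y(x) is affine.
Fitting the endpoints (-3, -5) and (2, 0):
    slope m = (0 − (-5)) / (2 − (-3)) = 1,
    intercept c = (-5) − m·(-3) = -2.
Extremal: y(x) = x - 2.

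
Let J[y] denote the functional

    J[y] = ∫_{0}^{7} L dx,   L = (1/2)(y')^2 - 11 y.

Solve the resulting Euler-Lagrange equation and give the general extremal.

The Lagrangian is L = (1/2)(y')^2 - 11 y.
∂L/∂y = -11.
∂L/∂y' = y'.
The Euler-Lagrange equation d/dx(∂L/∂y') − ∂L/∂y = 0 becomes:
    y'' + 11 = 0
General solution: y(x) = -(11/2) x^2 + A x + B, where A and B are arbitrary constants fixed by the endpoint conditions.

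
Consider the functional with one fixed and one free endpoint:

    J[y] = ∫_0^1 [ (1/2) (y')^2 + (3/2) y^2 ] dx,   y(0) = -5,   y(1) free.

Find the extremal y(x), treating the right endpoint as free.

The Lagrangian L = (1/2) (y')^2 + (3/2) y^2 gives
    ∂L/∂y = 3 y,   ∂L/∂y' = y'.
Euler-Lagrange: y'' − 3 y = 0.
With k = sqrt(3), the general solution is
    y(x) = A cosh(sqrt(3) x) + B sinh(sqrt(3) x).
Fixed left endpoint y(0) = -5 ⇒ A = -5.
The right endpoint x = 1 is free, so the natural (transversality) condition is ∂L/∂y' |_{x=1} = 0, i.e. y'(1) = 0.
Compute y'(x) = A k sinh(k x) + B k cosh(k x), so
    y'(1) = A k sinh(k·1) + B k cosh(k·1) = 0
    ⇒ B = −A tanh(k·1) = 5 tanh(sqrt(3)·1).
Therefore the extremal is
    y(x) = −5 cosh(sqrt(3) x) + 5 tanh(sqrt(3)·1) sinh(sqrt(3) x).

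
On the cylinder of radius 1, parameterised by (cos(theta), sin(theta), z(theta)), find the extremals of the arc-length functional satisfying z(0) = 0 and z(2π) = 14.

Parameterise the cylinder of radius R = 1 as
    r(θ) = (cos θ, sin θ, z(θ)).
The arc-length element is
    ds = sqrt(1 + (dz/dθ)^2) dθ,
so the Lagrangian is L = sqrt(1 + z'^2).
L depends on z' only, not on z or θ, so ∂L/∂z = 0 and
    ∂L/∂z' = z' / sqrt(1 + z'^2).
The Euler-Lagrange equation gives
    d/dθ( z' / sqrt(1 + z'^2) ) = 0,
so z' is constant. Integrating once:
    z(θ) = a θ + b,
a helix on the cylinder (a straight line when the cylinder is unrolled). The constants a, b are determined by the endpoint conditions.
With endpoint conditions z(0) = 0 and z(2π) = 14: from z(0) = b we get b = 0, and a·2π + 0 = 14 gives a = 7/π, so
    z(θ) = (7/π) θ.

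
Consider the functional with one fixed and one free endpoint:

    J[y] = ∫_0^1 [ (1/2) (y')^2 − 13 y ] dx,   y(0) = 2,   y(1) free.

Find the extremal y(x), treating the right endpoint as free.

The Lagrangian L = (1/2) (y')^2 − 13 y gives
    ∂L/∂y = −13,   ∂L/∂y' = y'.
Euler-Lagrange: d/dx(y') − (−13) = 0, i.e. y'' + 13 = 0, so
    y(x) = −(13/2) x^2 + C1 x + C2.
Fixed left endpoint y(0) = 2 ⇒ C2 = 2.
The right endpoint x = 1 is free, so the natural (transversality) condition is ∂L/∂y' |_{x=1} = 0, i.e. y'(1) = 0.
Compute y'(x) = −13 x + C1, so y'(1) = −13 + C1 = 0 ⇒ C1 = 13.
Therefore the extremal is
    y(x) = −(13/2) x^2 + 13 x + 2.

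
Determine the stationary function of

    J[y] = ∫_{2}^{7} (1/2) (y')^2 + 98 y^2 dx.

The Lagrangian is L = (1/2) (y')^2 + 98 y^2.
Compute ∂L/∂y = 196y, ∂L/∂y' = y'.
The Euler-Lagrange equation d/dx(∂L/∂y') − ∂L/∂y = 0 reduces to
    y'' − 196 y = 0.
Its general solution is
    y(x) = A e^(14x) + B e^(−14x),
with A, B fixed by the endpoint conditions.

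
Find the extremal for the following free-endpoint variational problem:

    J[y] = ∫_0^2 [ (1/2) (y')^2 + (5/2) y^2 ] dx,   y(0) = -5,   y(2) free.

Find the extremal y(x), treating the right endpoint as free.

The Lagrangian L = (1/2) (y')^2 + (5/2) y^2 gives
    ∂L/∂y = 5 y,   ∂L/∂y' = y'.
Euler-Lagrange: y'' − 5 y = 0.
With k = sqrt(5), the general solution is
    y(x) = A cosh(sqrt(5) x) + B sinh(sqrt(5) x).
Fixed left endpoint y(0) = -5 ⇒ A = -5.
The right endpoint x = 2 is free, so the natural (transversality) condition is ∂L/∂y' |_{x=2} = 0, i.e. y'(2) = 0.
Compute y'(x) = A k sinh(k x) + B k cosh(k x), so
    y'(2) = A k sinh(k·2) + B k cosh(k·2) = 0
    ⇒ B = −A tanh(k·2) = 5 tanh(sqrt(5)·2).
Therefore the extremal is
    y(x) = −5 cosh(sqrt(5) x) + 5 tanh(sqrt(5)·2) sinh(sqrt(5) x).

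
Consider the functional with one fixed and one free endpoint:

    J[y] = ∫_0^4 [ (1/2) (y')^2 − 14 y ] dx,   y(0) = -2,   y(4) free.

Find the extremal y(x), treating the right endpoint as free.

The Lagrangian L = (1/2) (y')^2 − 14 y gives
    ∂L/∂y = −14,   ∂L/∂y' = y'.
Euler-Lagrange: d/dx(y') − (−14) = 0, i.e. y'' + 14 = 0, so
    y(x) = −(14/2) x^2 + C1 x + C2.
Fixed left endpoint y(0) = -2 ⇒ C2 = -2.
The right endpoint x = 4 is free, so the natural (transversality) condition is ∂L/∂y' |_{x=4} = 0, i.e. y'(4) = 0.
Compute y'(x) = −14 x + C1, so y'(4) = −56 + C1 = 0 ⇒ C1 = 56.
Therefore the extremal is
    y(x) = −7 x^2 + 56 x − 2.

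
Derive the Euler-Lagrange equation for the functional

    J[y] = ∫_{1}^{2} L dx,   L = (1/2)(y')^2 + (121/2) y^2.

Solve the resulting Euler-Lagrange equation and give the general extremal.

The Lagrangian is L = (1/2)(y')^2 + (121/2) y^2.
∂L/∂y = 121y.
∂L/∂y' = y'.
The Euler-Lagrange equation d/dx(∂L/∂y') − ∂L/∂y = 0 becomes:
    y'' - 121 y = 0
General solution: y(x) = A e^(11x) + B e^(-11x), where A and B are arbitrary constants fixed by the endpoint conditions.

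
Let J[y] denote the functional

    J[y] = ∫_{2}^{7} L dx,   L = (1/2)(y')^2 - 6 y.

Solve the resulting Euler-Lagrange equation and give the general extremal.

The Lagrangian is L = (1/2)(y')^2 - 6 y.
∂L/∂y = -6.
∂L/∂y' = y'.
The Euler-Lagrange equation d/dx(∂L/∂y') − ∂L/∂y = 0 becomes:
    y'' + 6 = 0
General solution: y(x) = -3 x^2 + A x + B, where A and B are arbitrary constants fixed by the endpoint conditions.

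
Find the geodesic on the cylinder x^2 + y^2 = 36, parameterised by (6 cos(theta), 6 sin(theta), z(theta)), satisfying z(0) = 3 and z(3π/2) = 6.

Parameterise the cylinder of radius R = 6 as
    r(θ) = (6 cos θ, 6 sin θ, z(θ)).
The arc-length element is
    ds = sqrt(36 + (dz/dθ)^2) dθ,
so the Lagrangian is L = sqrt(36 + z'^2).
L depends on z' only, not on z or θ, so ∂L/∂z = 0 and
    ∂L/∂z' = z' / sqrt(36 + z'^2).
The Euler-Lagrange equation gives
    d/dθ( z' / sqrt(36 + z'^2) ) = 0,
so z' is constant. Integrating once:
    z(θ) = a θ + b,
a helix on the cylinder (a straight line when the cylinder is unrolled). The constants a, b are determined by the endpoint conditions.
With endpoint conditions z(0) = 3 and z(3π/2) = 6: from z(0) = b we get b = 3, and a·3π/2 + 3 = 6 gives a = 2/π, so
    z(θ) = (2/π) θ + 3.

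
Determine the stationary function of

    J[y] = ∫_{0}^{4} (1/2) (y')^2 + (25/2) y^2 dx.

The Lagrangian is L = (1/2) (y')^2 + (25/2) y^2.
Compute ∂L/∂y = 25y, ∂L/∂y' = y'.
The Euler-Lagrange equation d/dx(∂L/∂y') − ∂L/∂y = 0 reduces to
    y'' − 25 y = 0.
Its general solution is
    y(x) = A e^(5x) + B e^(−5x),
with A, B fixed by the endpoint conditions.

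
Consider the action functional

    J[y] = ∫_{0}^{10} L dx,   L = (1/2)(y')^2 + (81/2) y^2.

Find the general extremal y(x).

The Lagrangian is L = (1/2)(y')^2 + (81/2) y^2.
∂L/∂y = 81y.
∂L/∂y' = y'.
The Euler-Lagrange equation d/dx(∂L/∂y') − ∂L/∂y = 0 becomes:
    y'' - 81 y = 0
General solution: y(x) = A e^(9x) + B e^(-9x), where A and B are arbitrary constants fixed by the endpoint conditions.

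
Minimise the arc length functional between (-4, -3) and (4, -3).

Arc-length functional: J[y] = ∫ sqrt(1 + (y')^2) dx.
Lagrangian L = sqrt(1 + (y')^2) has no explicit y dependence, so ∂L/∂y = 0 and the Euler-Lagrange equation gives
    d/dx( y' / sqrt(1 + (y')^2) ) = 0  ⇒  y' / sqrt(1 + (y')^2) = const.
Hence y' is constant, so y(x) is affine.
Fitting the endpoints (-4, -3) and (4, -3):
    slope m = ((-3) − (-3)) / (4 − (-4)) = 0,
    intercept c = (-3) − m·(-4) = -3.
Extremal: y(x) = -3.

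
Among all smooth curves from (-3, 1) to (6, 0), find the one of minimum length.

Arc-length functional: J[y] = ∫ sqrt(1 + (y')^2) dx.
Lagrangian L = sqrt(1 + (y')^2) has no explicit y dependence, so ∂L/∂y = 0 and the Euler-Lagrange equation gives
    d/dx( y' / sqrt(1 + (y')^2) ) = 0  ⇒  y' / sqrt(1 + (y')^2) = const.
Hence y' is constant, so y(x) is affine.
Fitting the endpoints (-3, 1) and (6, 0):
    slope m = (0 − 1) / (6 − (-3)) = -1/9,
    intercept c = 1 − m·(-3) = 2/3.
Extremal: y(x) = (-1/9) x + 2/3.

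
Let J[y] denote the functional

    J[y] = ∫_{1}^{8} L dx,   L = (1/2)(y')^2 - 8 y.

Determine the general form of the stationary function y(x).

The Lagrangian is L = (1/2)(y')^2 - 8 y.
∂L/∂y = -8.
∂L/∂y' = y'.
The Euler-Lagrange equation d/dx(∂L/∂y') − ∂L/∂y = 0 becomes:
    y'' + 8 = 0
General solution: y(x) = -4 x^2 + A x + B, where A and B are arbitrary constants fixed by the endpoint conditions.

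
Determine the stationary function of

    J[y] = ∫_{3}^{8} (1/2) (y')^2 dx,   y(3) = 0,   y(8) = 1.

The Lagrangian is L = (1/2) (y')^2.
Compute ∂L/∂y = 0, ∂L/∂y' = y'.
The Euler-Lagrange equation d/dx(∂L/∂y') − ∂L/∂y = 0 reduces to
    y'' = 0.
Its general solution is
    y(x) = A x + B,
with A, B fixed by the endpoint conditions.
Applying the endpoint conditions y(3) = 0 and y(8) = 1: solve A·3 + B = 0 and A·8 + B = 1. Subtracting gives A(8 − 3) = 1 − 0, so A = 1/5, and B = 0 − A·3 = -3/5. Therefore
    y(x) = (1/5) x - 3/5.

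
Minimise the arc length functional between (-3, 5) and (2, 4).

Arc-length functional: J[y] = ∫ sqrt(1 + (y')^2) dx.
Lagrangian L = sqrt(1 + (y')^2) has no explicit y dependence, so ∂L/∂y = 0 and the Euler-Lagrange equation gives
    d/dx( y' / sqrt(1 + (y')^2) ) = 0  ⇒  y' / sqrt(1 + (y')^2) = const.
Hence y' is constant, so y(x) is affine.
Fitting the endpoints (-3, 5) and (2, 4):
    slope m = (4 − 5) / (2 − (-3)) = -1/5,
    intercept c = 5 − m·(-3) = 22/5.
Extremal: y(x) = (-1/5) x + 22/5.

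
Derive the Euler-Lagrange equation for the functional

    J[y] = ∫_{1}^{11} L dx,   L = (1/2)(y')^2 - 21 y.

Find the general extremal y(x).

The Lagrangian is L = (1/2)(y')^2 - 21 y.
∂L/∂y = -21.
∂L/∂y' = y'.
The Euler-Lagrange equation d/dx(∂L/∂y') − ∂L/∂y = 0 becomes:
    y'' + 21 = 0
General solution: y(x) = -(21/2) x^2 + A x + B, where A and B are arbitrary constants fixed by the endpoint conditions.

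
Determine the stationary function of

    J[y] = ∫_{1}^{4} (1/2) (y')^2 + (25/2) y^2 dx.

The Lagrangian is L = (1/2) (y')^2 + (25/2) y^2.
Compute ∂L/∂y = 25y, ∂L/∂y' = y'.
The Euler-Lagrange equation d/dx(∂L/∂y') − ∂L/∂y = 0 reduces to
    y'' − 25 y = 0.
Its general solution is
    y(x) = A e^(5x) + B e^(−5x),
with A, B fixed by the endpoint conditions.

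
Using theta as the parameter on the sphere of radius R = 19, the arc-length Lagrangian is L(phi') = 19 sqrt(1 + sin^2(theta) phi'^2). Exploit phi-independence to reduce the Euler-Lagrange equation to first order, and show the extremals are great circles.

On the sphere of radius R = 19 with spherical coordinates (θ, φ), the induced metric is
    ds^2 = 361(dθ^2 + sin^2(θ) dφ^2).
Parameterise by θ; the arc-length functional is
    J[φ] = ∫ 19 sqrt(1 + sin^2(θ) (dφ/dθ)^2) dθ,
so L = 19 sqrt(1 + sin^2(θ) φ'^2). Compute
    ∂L/∂φ = 0  (L has no explicit φ dependence),
    ∂L/∂φ' = 19 sin^2(θ) φ' / sqrt(1 + sin^2(θ) φ'^2).
Since ∂L/∂φ = 0, the Euler-Lagrange equation
    d/dθ(∂L/∂φ') − ∂L/∂φ = 0
reduces to d/dθ(∂L/∂φ') = 0, i.e. the momentum conjugate to φ is conserved:
    19 sin^2(θ) φ' / sqrt(1 + sin^2(θ) φ'^2) = C.
The overall factor of 19 is constant, so dividing through gives Clairaut's relation sin^2(θ) φ' / sqrt(1 + sin^2(θ) φ'^2) = C' (with C' = C/19). Solving for φ' and integrating gives the great-circle family
    cot(θ) = A cos(φ − φ_0),
i.e. the intersection of the sphere with a plane through the origin. The two constants A and φ_0 (equivalently C and one phase) are fixed by the two endpoint conditions.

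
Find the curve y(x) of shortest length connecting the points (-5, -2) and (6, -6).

Arc-length functional: J[y] = ∫ sqrt(1 + (y')^2) dx.
Lagrangian L = sqrt(1 + (y')^2) has no explicit y dependence, so ∂L/∂y = 0 and the Euler-Lagrange equation gives
    d/dx( y' / sqrt(1 + (y')^2) ) = 0  ⇒  y' / sqrt(1 + (y')^2) = const.
Hence y' is constant, so y(x) is affine.
Fitting the endpoints (-5, -2) and (6, -6):
    slope m = ((-6) − (-2)) / (6 − (-5)) = -4/11,
    intercept c = (-2) − m·(-5) = -42/11.
Extremal: y(x) = (-4/11) x - 42/11.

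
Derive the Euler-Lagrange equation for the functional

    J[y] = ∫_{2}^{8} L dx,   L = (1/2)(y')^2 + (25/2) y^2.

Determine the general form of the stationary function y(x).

The Lagrangian is L = (1/2)(y')^2 + (25/2) y^2.
∂L/∂y = 25y.
∂L/∂y' = y'.
The Euler-Lagrange equation d/dx(∂L/∂y') − ∂L/∂y = 0 becomes:
    y'' - 25 y = 0
General solution: y(x) = A e^(5x) + B e^(-5x), where A and B are arbitrary constants fixed by the endpoint conditions.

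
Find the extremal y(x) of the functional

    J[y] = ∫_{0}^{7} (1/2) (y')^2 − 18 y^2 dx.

The Lagrangian is L = (1/2) (y')^2 − 18 y^2.
Compute ∂L/∂y = -36y, ∂L/∂y' = y'.
The Euler-Lagrange equation d/dx(∂L/∂y') − ∂L/∂y = 0 reduces to
    y'' + 36 y = 0.
Its general solution is
    y(x) = A sin(6x) + B cos(6x),
with A, B fixed by the endpoint conditions.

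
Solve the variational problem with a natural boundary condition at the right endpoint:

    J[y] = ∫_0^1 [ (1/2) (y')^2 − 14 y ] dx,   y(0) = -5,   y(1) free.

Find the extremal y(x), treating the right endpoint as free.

The Lagrangian L = (1/2) (y')^2 − 14 y gives
    ∂L/∂y = −14,   ∂L/∂y' = y'.
Euler-Lagrange: d/dx(y') − (−14) = 0, i.e. y'' + 14 = 0, so
    y(x) = −(14/2) x^2 + C1 x + C2.
Fixed left endpoint y(0) = -5 ⇒ C2 = -5.
The right endpoint x = 1 is free, so the natural (transversality) condition is ∂L/∂y' |_{x=1} = 0, i.e. y'(1) = 0.
Compute y'(x) = −14 x + C1, so y'(1) = −14 + C1 = 0 ⇒ C1 = 14.
Therefore the extremal is
    y(x) = −7 x^2 + 14 x − 5.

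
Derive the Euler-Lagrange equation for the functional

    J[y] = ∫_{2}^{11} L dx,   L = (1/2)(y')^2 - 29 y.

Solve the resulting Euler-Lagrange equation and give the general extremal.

The Lagrangian is L = (1/2)(y')^2 - 29 y.
∂L/∂y = -29.
∂L/∂y' = y'.
The Euler-Lagrange equation d/dx(∂L/∂y') − ∂L/∂y = 0 becomes:
    y'' + 29 = 0
General solution: y(x) = -(29/2) x^2 + A x + B, where A and B are arbitrary constants fixed by the endpoint conditions.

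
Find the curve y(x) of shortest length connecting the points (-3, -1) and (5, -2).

Arc-length functional: J[y] = ∫ sqrt(1 + (y')^2) dx.
Lagrangian L = sqrt(1 + (y')^2) has no explicit y dependence, so ∂L/∂y = 0 and the Euler-Lagrange equation gives
    d/dx( y' / sqrt(1 + (y')^2) ) = 0  ⇒  y' / sqrt(1 + (y')^2) = const.
Hence y' is constant, so y(x) is affine.
Fitting the endpoints (-3, -1) and (5, -2):
    slope m = ((-2) − (-1)) / (5 − (-3)) = -1/8,
    intercept c = (-1) − m·(-3) = -11/8.
Extremal: y(x) = (-1/8) x - 11/8.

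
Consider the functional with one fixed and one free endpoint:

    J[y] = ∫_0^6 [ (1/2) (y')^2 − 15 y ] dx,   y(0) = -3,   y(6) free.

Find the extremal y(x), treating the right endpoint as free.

The Lagrangian L = (1/2) (y')^2 − 15 y gives
    ∂L/∂y = −15,   ∂L/∂y' = y'.
Euler-Lagrange: d/dx(y') − (−15) = 0, i.e. y'' + 15 = 0, so
    y(x) = −(15/2) x^2 + C1 x + C2.
Fixed left endpoint y(0) = -3 ⇒ C2 = -3.
The right endpoint x = 6 is free, so the natural (transversality) condition is ∂L/∂y' |_{x=6} = 0, i.e. y'(6) = 0.
Compute y'(x) = −15 x + C1, so y'(6) = −90 + C1 = 0 ⇒ C1 = 90.
Therefore the extremal is
    y(x) = −(15/2) x^2 + 90 x − 3.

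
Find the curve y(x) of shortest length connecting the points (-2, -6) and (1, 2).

Arc-length functional: J[y] = ∫ sqrt(1 + (y')^2) dx.
Lagrangian L = sqrt(1 + (y')^2) has no explicit y dependence, so ∂L/∂y = 0 and the Euler-Lagrange equation gives
    d/dx( y' / sqrt(1 + (y')^2) ) = 0  ⇒  y' / sqrt(1 + (y')^2) = const.
Hence y' is constant, so y(x) is affine.
Fitting the endpoints (-2, -6) and (1, 2):
    slope m = (2 − (-6)) / (1 − (-2)) = 8/3,
    intercept c = (-6) − m·(-2) = -2/3.
Extremal: y(x) = (8/3) x - 2/3.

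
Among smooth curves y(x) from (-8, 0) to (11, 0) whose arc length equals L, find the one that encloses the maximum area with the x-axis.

Set up the augmented Lagrangian using a multiplier λ for the length constraint:
    F(y, y') = y − λ sqrt(1 + y'^2).
F has no explicit x dependence, so the Beltrami identity yields a first integral
    F − y' ∂F/∂y' = C.
Compute ∂F/∂y' = −λ y' / sqrt(1 + y'^2). Then
    y − λ sqrt(1 + y'^2) + λ y'^2 / sqrt(1 + y'^2) = C
    ⇒  y − λ / sqrt(1 + y'^2) = C.
Solving for y' and integrating gives
    (x − a)^2 + (y − b)^2 = λ^2,
a circular arc of radius λ. The constants a, b are determined by the endpoint conditions y(-8) = y(11) = 0, and λ is fixed implicitly by the length constraint
    ∫_{-8}^{11} sqrt(1 + y'^2) dx = L.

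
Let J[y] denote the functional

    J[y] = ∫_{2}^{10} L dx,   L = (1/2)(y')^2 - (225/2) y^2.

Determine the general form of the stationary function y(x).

The Lagrangian is L = (1/2)(y')^2 - (225/2) y^2.
∂L/∂y = -225y.
∂L/∂y' = y'.
The Euler-Lagrange equation d/dx(∂L/∂y') − ∂L/∂y = 0 becomes:
    y'' + 225 y = 0
General solution: y(x) = A sin(15x) + B cos(15x), where A and B are arbitrary constants fixed by the endpoint conditions.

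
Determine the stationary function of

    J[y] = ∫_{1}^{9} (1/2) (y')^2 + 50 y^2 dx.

The Lagrangian is L = (1/2) (y')^2 + 50 y^2.
Compute ∂L/∂y = 100y, ∂L/∂y' = y'.
The Euler-Lagrange equation d/dx(∂L/∂y') − ∂L/∂y = 0 reduces to
    y'' − 100 y = 0.
Its general solution is
    y(x) = A e^(10x) + B e^(−10x),
with A, B fixed by the endpoint conditions.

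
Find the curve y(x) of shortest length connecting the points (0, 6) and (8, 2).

Arc-length functional: J[y] = ∫ sqrt(1 + (y')^2) dx.
Lagrangian L = sqrt(1 + (y')^2) has no explicit y dependence, so ∂L/∂y = 0 and the Euler-Lagrange equation gives
    d/dx( y' / sqrt(1 + (y')^2) ) = 0  ⇒  y' / sqrt(1 + (y')^2) = const.
Hence y' is constant, so y(x) is affine.
Fitting the endpoints (0, 6) and (8, 2):
    slope m = (2 − 6) / (8 − 0) = -1/2,
    intercept c = 6 − m·0 = 6.
Extremal: y(x) = (-1/2) x + 6.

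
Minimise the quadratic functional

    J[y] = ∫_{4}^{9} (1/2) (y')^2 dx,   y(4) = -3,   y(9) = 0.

The Lagrangian is L = (1/2) (y')^2.
Compute ∂L/∂y = 0, ∂L/∂y' = y'.
The Euler-Lagrange equation d/dx(∂L/∂y') − ∂L/∂y = 0 reduces to
    y'' = 0.
Its general solution is
    y(x) = A x + B,
with A, B fixed by the endpoint conditions.
Applying the endpoint conditions y(4) = -3 and y(9) = 0: solve A·4 + B = -3 and A·9 + B = 0. Subtracting gives A(9 − 4) = 0 − -3, so A = 3/5, and B = -3 − A·4 = -27/5. Therefore
    y(x) = (3/5) x - 27/5.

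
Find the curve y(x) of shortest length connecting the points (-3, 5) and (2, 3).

Arc-length functional: J[y] = ∫ sqrt(1 + (y')^2) dx.
Lagrangian L = sqrt(1 + (y')^2) has no explicit y dependence, so ∂L/∂y = 0 and the Euler-Lagrange equation gives
    d/dx( y' / sqrt(1 + (y')^2) ) = 0  ⇒  y' / sqrt(1 + (y')^2) = const.
Hence y' is constant, so y(x) is affine.
Fitting the endpoints (-3, 5) and (2, 3):
    slope m = (3 − 5) / (2 − (-3)) = -2/5,
    intercept c = 5 − m·(-3) = 19/5.
Extremal: y(x) = (-2/5) x + 19/5.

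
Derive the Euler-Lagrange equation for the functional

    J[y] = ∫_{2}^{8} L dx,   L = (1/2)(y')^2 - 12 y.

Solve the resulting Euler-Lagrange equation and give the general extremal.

The Lagrangian is L = (1/2)(y')^2 - 12 y.
∂L/∂y = -12.
∂L/∂y' = y'.
The Euler-Lagrange equation d/dx(∂L/∂y') − ∂L/∂y = 0 becomes:
    y'' + 12 = 0
General solution: y(x) = -6 x^2 + A x + B, where A and B are arbitrary constants fixed by the endpoint conditions.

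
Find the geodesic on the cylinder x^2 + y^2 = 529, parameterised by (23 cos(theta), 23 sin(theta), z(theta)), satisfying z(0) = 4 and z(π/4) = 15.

Parameterise the cylinder of radius R = 23 as
    r(θ) = (23 cos θ, 23 sin θ, z(θ)).
The arc-length element is
    ds = sqrt(529 + (dz/dθ)^2) dθ,
so the Lagrangian is L = sqrt(529 + z'^2).
L depends on z' only, not on z or θ, so ∂L/∂z = 0 and
    ∂L/∂z' = z' / sqrt(529 + z'^2).
The Euler-Lagrange equation gives
    d/dθ( z' / sqrt(529 + z'^2) ) = 0,
so z' is constant. Integrating once:
    z(θ) = a θ + b,
a helix on the cylinder (a straight line when the cylinder is unrolled). The constants a, b are determined by the endpoint conditions.
With endpoint conditions z(0) = 4 and z(π/4) = 15: from z(0) = b we get b = 4, and a·π/4 + 4 = 15 gives a = 44/π, so
    z(θ) = (44/π) θ + 4.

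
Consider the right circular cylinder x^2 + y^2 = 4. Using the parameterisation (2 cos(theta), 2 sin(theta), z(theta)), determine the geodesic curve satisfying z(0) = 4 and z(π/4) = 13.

Parameterise the cylinder of radius R = 2 as
    r(θ) = (2 cos θ, 2 sin θ, z(θ)).
The arc-length element is
    ds = sqrt(4 + (dz/dθ)^2) dθ,
so the Lagrangian is L = sqrt(4 + z'^2).
L depends on z' only, not on z or θ, so ∂L/∂z = 0 and
    ∂L/∂z' = z' / sqrt(4 + z'^2).
The Euler-Lagrange equation gives
    d/dθ( z' / sqrt(4 + z'^2) ) = 0,
so z' is constant. Integrating once:
    z(θ) = a θ + b,
a helix on the cylinder (a straight line when the cylinder is unrolled). The constants a, b are determined by the endpoint conditions.
With endpoint conditions z(0) = 4 and z(π/4) = 13: from z(0) = b we get b = 4, and a·π/4 + 4 = 13 gives a = 36/π, so
    z(θ) = (36/π) θ + 4.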